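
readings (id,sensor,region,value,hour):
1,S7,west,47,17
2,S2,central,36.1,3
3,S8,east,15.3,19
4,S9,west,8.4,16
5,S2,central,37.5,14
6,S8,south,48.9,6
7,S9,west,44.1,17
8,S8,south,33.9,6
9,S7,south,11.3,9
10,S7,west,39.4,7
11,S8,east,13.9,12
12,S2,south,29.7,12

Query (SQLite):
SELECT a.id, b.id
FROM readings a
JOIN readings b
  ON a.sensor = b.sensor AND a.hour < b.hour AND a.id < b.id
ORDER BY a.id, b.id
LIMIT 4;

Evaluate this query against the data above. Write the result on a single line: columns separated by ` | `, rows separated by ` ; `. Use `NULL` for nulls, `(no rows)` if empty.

2 | 5 ; 2 | 12 ; 4 | 7 ; 6 | 11

Pairs (a,b) with same sensor, a.hour < b.hour, a.id < b.id.
sensor groups: S2:{2,5,12} S7:{1,9,10} S8:{3,6,8,11} S9:{4,7}
Ordered by (a.id, b.id); first 4.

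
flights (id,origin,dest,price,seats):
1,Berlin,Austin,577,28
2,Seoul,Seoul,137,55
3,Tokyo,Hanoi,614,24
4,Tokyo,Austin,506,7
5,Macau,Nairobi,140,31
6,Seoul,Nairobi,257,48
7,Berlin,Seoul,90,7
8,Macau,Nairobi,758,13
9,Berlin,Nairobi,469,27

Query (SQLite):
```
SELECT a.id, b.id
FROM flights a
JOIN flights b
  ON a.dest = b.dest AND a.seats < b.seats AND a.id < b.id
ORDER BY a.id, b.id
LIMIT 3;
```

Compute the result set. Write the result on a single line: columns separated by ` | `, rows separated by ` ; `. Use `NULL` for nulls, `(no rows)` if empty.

5 | 6 ; 8 | 9

Pairs (a,b) with same dest, a.seats < b.seats, a.id < b.id.
dest groups: Austin:{1,4} Hanoi:{3} Nairobi:{5,6,8,9} Seoul:{2,7}
Ordered by (a.id, b.id); first 3.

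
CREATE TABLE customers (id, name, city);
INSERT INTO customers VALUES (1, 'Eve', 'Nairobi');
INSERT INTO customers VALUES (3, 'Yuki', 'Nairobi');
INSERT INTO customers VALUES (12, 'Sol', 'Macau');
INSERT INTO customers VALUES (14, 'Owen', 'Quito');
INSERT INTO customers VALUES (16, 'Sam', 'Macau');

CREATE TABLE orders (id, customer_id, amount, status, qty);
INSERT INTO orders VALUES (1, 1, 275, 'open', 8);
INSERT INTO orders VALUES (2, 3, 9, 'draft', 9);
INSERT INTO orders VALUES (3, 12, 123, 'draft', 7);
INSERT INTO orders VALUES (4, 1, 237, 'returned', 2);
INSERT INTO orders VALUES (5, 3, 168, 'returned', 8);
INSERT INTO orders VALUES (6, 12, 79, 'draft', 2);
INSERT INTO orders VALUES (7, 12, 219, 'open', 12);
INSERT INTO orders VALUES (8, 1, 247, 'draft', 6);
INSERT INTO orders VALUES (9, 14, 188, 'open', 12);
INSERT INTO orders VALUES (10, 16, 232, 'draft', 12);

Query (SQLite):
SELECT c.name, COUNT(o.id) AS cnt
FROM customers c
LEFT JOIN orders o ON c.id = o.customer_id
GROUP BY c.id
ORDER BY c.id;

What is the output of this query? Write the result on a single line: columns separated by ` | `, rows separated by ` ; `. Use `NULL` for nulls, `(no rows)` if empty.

Eve | 3 ; Yuki | 2 ; Sol | 3 ; Owen | 1 ; Sam | 1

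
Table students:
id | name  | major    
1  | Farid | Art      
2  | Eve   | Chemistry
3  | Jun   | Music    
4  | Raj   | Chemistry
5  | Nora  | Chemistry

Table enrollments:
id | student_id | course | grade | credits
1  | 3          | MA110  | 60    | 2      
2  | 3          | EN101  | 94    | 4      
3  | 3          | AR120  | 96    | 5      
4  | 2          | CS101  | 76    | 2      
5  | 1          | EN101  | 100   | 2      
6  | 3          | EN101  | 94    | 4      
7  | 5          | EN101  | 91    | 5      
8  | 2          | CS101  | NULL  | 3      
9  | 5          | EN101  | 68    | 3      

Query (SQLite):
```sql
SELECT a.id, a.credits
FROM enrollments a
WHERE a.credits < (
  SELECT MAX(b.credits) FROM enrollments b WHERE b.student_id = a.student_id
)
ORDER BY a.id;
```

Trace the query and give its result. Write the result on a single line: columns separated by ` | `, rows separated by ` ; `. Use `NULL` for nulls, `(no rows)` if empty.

1 | 2 ; 2 | 4 ; 4 | 2 ; 6 | 4 ; 9 | 3

For each enrollments row a, compute MAX(credits) over rows sharing a.student_id.
Keep row a if a.credits < that per-group MAX.
  student_id=1: MAX(credits) = 2
  student_id=2: MAX(credits) = 3
  student_id=3: MAX(credits) = 5
  student_id=5: MAX(credits) = 5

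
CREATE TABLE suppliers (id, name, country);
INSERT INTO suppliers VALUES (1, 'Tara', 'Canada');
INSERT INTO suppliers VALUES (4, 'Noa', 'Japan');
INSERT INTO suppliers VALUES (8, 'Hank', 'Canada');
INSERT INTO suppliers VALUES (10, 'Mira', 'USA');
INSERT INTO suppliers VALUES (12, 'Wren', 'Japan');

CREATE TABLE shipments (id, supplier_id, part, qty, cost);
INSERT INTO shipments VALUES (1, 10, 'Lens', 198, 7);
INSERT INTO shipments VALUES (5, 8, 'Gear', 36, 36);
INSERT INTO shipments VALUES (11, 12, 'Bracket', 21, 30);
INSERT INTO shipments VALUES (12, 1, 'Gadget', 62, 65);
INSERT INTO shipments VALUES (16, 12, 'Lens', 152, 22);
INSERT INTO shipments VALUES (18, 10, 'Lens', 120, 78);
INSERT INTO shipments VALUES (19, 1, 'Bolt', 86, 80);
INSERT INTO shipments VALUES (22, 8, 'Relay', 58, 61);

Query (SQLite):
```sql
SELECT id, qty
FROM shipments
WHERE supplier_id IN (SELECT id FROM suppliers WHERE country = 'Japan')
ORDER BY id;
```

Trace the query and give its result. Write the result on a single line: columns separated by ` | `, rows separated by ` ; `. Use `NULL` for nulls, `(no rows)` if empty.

11 | 21 ; 16 | 152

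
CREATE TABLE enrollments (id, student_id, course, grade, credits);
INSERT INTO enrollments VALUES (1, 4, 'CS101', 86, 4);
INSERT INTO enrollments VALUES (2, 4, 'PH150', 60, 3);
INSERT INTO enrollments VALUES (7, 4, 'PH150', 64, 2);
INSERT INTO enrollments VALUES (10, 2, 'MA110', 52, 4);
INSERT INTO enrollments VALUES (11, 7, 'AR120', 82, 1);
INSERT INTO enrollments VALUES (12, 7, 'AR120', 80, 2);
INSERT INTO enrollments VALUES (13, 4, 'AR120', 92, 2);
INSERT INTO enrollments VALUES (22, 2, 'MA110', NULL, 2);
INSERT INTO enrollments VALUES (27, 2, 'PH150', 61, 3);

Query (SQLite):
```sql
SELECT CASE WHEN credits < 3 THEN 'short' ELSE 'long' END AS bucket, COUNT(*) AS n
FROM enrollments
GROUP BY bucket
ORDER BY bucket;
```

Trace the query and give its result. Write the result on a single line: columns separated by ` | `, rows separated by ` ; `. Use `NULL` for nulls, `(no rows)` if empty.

Bucket rows by credits < 3 → 'short' else 'long'; count each bucket.

long | 4 ; short | 5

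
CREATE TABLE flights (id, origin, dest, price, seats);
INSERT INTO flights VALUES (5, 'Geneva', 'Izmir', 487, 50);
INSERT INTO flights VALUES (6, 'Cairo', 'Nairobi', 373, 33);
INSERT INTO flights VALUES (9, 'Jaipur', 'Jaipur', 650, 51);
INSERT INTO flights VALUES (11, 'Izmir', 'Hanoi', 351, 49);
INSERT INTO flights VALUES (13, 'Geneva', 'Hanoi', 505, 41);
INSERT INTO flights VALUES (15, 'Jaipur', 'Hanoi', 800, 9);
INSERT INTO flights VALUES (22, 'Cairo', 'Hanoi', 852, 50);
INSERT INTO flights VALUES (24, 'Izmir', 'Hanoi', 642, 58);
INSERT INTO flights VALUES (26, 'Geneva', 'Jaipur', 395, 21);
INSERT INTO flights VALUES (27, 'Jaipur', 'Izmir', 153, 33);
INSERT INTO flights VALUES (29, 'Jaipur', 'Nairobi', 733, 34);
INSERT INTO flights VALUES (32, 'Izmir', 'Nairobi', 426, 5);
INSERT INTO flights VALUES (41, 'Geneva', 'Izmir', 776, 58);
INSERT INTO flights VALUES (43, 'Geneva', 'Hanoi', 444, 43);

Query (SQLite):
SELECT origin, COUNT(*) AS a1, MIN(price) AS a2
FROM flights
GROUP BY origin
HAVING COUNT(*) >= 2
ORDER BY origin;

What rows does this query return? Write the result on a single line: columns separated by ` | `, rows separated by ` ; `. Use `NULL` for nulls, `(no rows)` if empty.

Cairo | 2 | 373 ; Geneva | 5 | 395 ; Izmir | 3 | 351 ; Jaipur | 4 | 153

Group flights by origin.
Per group compute: COUNT(*), MIN(price).
HAVING: drop groups with fewer than 2 rows.
  Cairo: ids {6, 22} → COUNT(*)=2, MIN(price)=373
  Geneva: ids {5, 13, 26, 41, 43} → COUNT(*)=5, MIN(price)=395
  Izmir: ids {11, 24, 32} → COUNT(*)=3, MIN(price)=351
  Jaipur: ids {9, 15, 27, 29} → COUNT(*)=4, MIN(price)=153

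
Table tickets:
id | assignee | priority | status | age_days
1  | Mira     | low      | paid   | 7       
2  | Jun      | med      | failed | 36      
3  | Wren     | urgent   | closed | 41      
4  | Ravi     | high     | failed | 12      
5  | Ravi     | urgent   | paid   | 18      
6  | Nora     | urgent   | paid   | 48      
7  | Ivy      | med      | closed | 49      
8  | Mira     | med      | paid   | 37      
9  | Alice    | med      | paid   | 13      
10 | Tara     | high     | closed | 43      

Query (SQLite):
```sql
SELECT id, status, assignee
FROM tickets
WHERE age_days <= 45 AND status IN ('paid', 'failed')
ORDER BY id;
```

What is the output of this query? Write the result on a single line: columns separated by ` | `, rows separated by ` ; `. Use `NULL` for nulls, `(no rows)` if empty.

age_days <= 45: ids {1, 2, 3, 4, 5, 8, 9, 10}
status IN ('paid', 'failed'): ids {1, 2, 4, 5, 6, 8, 9}
Combine with AND.

1 | paid | Mira ; 2 | failed | Jun ; 4 | failed | Ravi ; 5 | paid | Ravi ; 8 | paid | Mira ; 9 | paid | Alice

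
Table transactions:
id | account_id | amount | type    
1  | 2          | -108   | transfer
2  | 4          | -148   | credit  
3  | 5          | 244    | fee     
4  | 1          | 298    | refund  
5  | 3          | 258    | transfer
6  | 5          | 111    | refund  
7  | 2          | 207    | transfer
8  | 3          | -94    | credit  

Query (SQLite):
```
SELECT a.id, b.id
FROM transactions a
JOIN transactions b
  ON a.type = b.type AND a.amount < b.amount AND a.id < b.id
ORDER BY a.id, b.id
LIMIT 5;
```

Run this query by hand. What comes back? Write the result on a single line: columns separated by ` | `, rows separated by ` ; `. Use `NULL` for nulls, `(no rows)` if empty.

Pairs (a,b) with same type, a.amount < b.amount, a.id < b.id.
type groups: credit:{2,8} fee:{3} refund:{4,6} transfer:{1,5,7}
Ordered by (a.id, b.id); first 5.

1 | 5 ; 1 | 7 ; 2 | 8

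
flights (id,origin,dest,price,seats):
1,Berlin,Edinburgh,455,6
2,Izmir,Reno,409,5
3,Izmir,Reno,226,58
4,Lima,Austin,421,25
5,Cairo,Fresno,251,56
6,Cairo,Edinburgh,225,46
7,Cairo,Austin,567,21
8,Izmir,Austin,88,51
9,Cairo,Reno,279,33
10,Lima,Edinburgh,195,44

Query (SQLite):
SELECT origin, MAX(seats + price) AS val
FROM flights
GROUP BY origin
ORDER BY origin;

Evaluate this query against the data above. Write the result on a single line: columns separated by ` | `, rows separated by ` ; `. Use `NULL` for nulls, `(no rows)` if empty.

Berlin | 461 ; Cairo | 588 ; Izmir | 414 ; Lima | 446

For each row compute seats + price.
Group by origin; take MAX of the expression per group.
  Berlin: ids {1} → MAX(seats + price)=461
  Cairo: ids {5, 6, 7, 9} → MAX(seats + price)=588
  Izmir: ids {2, 3, 8} → MAX(seats + price)=414
  Lima: ids {4, 10} → MAX(seats + price)=446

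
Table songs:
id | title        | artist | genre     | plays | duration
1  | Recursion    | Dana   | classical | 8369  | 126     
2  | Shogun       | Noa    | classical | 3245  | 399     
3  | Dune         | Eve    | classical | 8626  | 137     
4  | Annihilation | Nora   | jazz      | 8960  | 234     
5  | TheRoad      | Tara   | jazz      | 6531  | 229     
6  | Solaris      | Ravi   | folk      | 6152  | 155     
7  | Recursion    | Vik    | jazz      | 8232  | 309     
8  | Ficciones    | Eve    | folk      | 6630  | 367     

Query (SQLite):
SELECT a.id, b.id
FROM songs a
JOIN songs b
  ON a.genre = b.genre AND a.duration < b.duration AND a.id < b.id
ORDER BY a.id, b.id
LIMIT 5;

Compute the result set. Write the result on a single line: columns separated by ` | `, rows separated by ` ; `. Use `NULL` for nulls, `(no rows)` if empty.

1 | 2 ; 1 | 3 ; 4 | 7 ; 5 | 7 ; 6 | 8

Pairs (a,b) with same genre, a.duration < b.duration, a.id < b.id.
genre groups: classical:{1,2,3} folk:{6,8} jazz:{4,5,7}
Ordered by (a.id, b.id); first 5.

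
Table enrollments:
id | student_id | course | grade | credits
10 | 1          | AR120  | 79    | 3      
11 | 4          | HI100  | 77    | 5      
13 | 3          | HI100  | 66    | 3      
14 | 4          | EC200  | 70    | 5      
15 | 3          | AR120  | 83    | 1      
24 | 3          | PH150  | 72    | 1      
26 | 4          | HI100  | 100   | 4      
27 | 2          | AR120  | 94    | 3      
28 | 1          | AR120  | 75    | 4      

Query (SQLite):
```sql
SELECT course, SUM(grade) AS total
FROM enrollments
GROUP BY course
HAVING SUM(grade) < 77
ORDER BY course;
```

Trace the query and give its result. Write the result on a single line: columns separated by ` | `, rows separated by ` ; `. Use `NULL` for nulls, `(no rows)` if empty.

Partition enrollments by course; compute SUM(grade) within each group.
HAVING: keep groups where SUM(grade) < 77.
  AR120: ids {10, 15, 27, 28} → SUM(grade)=331
  EC200: ids {14} → SUM(grade)=70
  HI100: ids {11, 13, 26} → SUM(grade)=243
  PH150: ids {24} → SUM(grade)=72

EC200 | 70 ; PH150 | 72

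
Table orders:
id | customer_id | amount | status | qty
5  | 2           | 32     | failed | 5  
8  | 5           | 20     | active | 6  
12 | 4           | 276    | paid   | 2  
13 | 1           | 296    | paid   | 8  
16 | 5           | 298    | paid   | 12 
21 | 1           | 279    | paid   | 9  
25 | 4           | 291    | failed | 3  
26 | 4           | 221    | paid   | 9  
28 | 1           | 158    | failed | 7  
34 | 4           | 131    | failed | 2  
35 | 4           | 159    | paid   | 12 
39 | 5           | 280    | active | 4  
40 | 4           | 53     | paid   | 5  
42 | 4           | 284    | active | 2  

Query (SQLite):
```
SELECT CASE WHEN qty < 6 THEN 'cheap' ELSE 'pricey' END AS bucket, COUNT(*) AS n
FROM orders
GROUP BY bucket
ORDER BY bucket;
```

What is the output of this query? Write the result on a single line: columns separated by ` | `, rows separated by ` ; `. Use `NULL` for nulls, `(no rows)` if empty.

cheap | 7 ; pricey | 7

Bucket rows by qty < 6 → 'cheap' else 'pricey'; count each bucket.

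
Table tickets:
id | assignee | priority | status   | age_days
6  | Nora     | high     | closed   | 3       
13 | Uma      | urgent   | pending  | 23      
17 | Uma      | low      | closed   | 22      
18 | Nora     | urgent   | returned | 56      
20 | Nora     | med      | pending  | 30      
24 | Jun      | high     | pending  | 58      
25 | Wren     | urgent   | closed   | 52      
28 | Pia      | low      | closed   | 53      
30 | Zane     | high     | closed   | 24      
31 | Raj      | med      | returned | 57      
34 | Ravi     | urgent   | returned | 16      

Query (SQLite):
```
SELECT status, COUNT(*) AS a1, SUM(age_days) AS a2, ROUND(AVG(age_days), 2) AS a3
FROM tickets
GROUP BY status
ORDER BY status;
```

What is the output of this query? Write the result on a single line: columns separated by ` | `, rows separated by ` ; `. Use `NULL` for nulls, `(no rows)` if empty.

Group tickets by status.
Per group compute: COUNT(*), SUM(age_days), ROUND(AVG(age_days), 2).
  closed: ids {6, 17, 25, 28, 30} → COUNT(*)=5, SUM(age_days)=154, ROUND(AVG(age_days), 2)=30.8
  pending: ids {13, 20, 24} → COUNT(*)=3, SUM(age_days)=111, ROUND(AVG(age_days), 2)=37
  returned: ids {18, 31, 34} → COUNT(*)=3, SUM(age_days)=129, ROUND(AVG(age_days), 2)=43

closed | 5 | 154 | 30.8 ; pending | 3 | 111 | 37 ; returned | 3 | 129 | 43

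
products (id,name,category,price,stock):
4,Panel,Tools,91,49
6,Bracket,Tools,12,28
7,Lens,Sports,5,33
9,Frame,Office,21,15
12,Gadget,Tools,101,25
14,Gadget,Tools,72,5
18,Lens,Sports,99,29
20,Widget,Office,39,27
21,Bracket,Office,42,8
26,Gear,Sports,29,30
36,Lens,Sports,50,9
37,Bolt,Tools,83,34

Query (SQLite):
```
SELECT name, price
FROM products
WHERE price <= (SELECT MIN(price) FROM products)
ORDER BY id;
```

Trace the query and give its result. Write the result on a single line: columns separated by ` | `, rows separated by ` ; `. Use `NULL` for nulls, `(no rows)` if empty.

Scalar subquery: MIN(price) over all products rows = 5.
Keep rows where price <= that value.

Lens | 5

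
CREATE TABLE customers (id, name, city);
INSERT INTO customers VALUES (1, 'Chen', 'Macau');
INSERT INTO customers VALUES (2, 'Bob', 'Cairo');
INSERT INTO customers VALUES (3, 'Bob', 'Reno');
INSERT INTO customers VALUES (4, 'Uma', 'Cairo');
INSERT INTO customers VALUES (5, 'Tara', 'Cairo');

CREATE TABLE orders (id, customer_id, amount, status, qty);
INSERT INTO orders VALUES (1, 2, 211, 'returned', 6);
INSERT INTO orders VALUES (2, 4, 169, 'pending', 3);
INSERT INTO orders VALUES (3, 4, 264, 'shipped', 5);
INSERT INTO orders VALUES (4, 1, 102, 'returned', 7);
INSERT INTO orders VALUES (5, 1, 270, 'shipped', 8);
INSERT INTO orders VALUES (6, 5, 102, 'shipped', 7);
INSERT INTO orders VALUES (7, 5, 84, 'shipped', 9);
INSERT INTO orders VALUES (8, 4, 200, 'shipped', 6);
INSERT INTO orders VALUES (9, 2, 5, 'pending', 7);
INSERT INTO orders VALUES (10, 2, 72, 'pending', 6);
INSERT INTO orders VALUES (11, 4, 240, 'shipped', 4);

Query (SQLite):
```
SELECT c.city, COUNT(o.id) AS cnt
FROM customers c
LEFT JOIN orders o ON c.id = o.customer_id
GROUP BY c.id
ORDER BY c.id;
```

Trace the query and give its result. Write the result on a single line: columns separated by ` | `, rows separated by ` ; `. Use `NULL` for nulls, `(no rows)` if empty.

Macau | 2 ; Cairo | 3 ; Reno | 0 ; Cairo | 4 ; Cairo | 2

LEFT JOIN keeps every customers row; unmatched ones get NULL for orders columns.
Group by customers.id and compute COUNT(o.id). COUNT(col) of an all-NULL group is 0.
  1: ids {4, 5} → COUNT(o.id)=2
  2: ids {1, 9, 10} → COUNT(o.id)=3
  3: ids {—} → COUNT(o.id)=0
  4: ids {2, 3, 8, 11} → COUNT(o.id)=4
  5: ids {6, 7} → COUNT(o.id)=2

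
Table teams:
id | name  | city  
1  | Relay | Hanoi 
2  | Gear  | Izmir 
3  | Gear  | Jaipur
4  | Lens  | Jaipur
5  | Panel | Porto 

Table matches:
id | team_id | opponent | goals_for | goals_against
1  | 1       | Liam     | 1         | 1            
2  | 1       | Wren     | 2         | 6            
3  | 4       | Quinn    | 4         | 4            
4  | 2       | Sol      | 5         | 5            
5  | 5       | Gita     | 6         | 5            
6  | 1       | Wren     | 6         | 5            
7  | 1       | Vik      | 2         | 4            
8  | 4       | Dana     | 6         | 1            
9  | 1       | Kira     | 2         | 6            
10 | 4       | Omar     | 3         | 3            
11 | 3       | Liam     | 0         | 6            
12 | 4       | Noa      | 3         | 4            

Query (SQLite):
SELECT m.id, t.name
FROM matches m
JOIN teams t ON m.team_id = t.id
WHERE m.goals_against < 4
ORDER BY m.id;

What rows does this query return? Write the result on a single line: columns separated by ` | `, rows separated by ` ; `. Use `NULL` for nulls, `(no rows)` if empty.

Each matches row matches the teams row where team_id = teams.id.
Then keep rows with m.goals_against < 4.

1 | Relay ; 8 | Lens ; 10 | Lens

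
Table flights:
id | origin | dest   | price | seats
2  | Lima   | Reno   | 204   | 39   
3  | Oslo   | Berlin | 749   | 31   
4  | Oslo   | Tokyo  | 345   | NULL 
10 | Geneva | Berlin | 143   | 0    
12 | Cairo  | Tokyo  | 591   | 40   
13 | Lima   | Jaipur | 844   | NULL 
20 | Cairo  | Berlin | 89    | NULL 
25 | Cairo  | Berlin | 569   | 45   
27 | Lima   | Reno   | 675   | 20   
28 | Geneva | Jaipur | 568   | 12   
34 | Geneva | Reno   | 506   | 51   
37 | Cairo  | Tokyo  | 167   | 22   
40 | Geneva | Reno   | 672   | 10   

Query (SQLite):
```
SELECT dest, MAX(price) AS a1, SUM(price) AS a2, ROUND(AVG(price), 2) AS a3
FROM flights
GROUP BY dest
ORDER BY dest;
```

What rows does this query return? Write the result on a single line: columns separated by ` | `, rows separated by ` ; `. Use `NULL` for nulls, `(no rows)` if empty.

Group flights by dest.
Per group compute: MAX(price), SUM(price), ROUND(AVG(price), 2).
  Berlin: ids {3, 10, 20, 25} → MAX(price)=749, SUM(price)=1550, ROUND(AVG(price), 2)=387.5
  Jaipur: ids {13, 28} → MAX(price)=844, SUM(price)=1412, ROUND(AVG(price), 2)=706
  Reno: ids {2, 27, 34, 40} → MAX(price)=675, SUM(price)=2057, ROUND(AVG(price), 2)=514.25
  Tokyo: ids {4, 12, 37} → MAX(price)=591, SUM(price)=1103, ROUND(AVG(price), 2)=367.67

Berlin | 749 | 1550 | 387.5 ; Jaipur | 844 | 1412 | 706 ; Reno | 675 | 2057 | 514.25 ; Tokyo | 591 | 1103 | 367.67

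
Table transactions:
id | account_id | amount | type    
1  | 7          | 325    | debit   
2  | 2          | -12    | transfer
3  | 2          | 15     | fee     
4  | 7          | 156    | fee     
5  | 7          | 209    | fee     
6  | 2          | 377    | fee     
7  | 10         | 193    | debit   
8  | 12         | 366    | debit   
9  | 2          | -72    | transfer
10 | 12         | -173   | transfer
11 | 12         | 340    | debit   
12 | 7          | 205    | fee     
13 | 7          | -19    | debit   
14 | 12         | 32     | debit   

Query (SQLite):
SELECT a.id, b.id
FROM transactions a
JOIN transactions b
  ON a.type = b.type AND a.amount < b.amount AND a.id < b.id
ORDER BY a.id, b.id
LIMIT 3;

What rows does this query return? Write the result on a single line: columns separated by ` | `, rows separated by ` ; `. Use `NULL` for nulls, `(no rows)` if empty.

Pairs (a,b) with same type, a.amount < b.amount, a.id < b.id.
type groups: debit:{1,7,8,11,13,14} fee:{3,4,5,6,12} transfer:{2,9,10}
Ordered by (a.id, b.id); first 3.

1 | 8 ; 1 | 11 ; 3 | 4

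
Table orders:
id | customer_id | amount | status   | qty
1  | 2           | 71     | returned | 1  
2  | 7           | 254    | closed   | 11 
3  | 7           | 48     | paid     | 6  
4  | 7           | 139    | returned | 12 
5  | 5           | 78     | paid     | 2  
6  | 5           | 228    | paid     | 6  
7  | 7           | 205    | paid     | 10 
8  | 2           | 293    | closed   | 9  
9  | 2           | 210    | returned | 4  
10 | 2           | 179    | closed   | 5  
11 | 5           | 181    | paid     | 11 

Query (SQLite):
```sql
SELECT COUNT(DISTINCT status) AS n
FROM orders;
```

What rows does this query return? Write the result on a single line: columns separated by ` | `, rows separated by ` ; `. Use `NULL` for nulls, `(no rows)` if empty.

Count distinct non-NULL status values.

3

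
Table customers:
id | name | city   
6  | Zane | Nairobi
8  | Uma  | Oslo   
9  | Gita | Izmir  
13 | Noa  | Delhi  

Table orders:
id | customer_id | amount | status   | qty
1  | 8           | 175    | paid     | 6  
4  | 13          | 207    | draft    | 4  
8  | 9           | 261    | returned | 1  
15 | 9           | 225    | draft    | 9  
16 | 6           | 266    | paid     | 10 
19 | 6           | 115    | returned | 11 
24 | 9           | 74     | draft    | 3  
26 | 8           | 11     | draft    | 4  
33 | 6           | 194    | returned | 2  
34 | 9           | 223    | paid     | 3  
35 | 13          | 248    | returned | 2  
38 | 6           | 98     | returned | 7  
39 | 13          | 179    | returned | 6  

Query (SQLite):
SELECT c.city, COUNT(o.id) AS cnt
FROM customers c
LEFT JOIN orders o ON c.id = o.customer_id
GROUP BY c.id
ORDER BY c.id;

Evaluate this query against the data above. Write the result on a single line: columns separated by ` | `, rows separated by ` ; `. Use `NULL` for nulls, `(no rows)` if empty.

LEFT JOIN keeps every customers row; unmatched ones get NULL for orders columns.
Group by customers.id and compute COUNT(o.id). COUNT(col) of an all-NULL group is 0.
  6: ids {16, 19, 33, 38} → COUNT(o.id)=4
  8: ids {1, 26} → COUNT(o.id)=2
  9: ids {8, 15, 24, 34} → COUNT(o.id)=4
  13: ids {4, 35, 39} → COUNT(o.id)=3

Nairobi | 4 ; Oslo | 2 ; Izmir | 4 ; Delhi | 3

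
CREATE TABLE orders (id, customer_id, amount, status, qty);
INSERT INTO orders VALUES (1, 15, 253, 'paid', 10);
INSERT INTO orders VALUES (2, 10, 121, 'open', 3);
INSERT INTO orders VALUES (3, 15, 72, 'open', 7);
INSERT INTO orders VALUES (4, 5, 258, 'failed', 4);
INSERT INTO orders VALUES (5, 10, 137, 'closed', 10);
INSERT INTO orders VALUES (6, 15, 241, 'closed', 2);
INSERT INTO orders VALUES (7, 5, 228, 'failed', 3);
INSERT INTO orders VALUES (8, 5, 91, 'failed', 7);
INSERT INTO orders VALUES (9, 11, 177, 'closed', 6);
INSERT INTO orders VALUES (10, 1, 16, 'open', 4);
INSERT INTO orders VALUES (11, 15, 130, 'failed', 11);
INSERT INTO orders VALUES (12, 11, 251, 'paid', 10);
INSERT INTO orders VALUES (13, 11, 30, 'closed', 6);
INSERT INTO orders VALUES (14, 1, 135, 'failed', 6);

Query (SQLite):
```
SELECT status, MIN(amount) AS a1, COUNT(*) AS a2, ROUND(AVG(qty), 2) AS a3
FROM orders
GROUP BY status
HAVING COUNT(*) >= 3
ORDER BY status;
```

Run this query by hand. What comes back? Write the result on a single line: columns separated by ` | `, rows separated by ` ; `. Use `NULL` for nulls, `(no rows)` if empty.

closed | 30 | 4 | 6 ; failed | 91 | 5 | 6.2 ; open | 16 | 3 | 4.67

Group orders by status.
Per group compute: MIN(amount), COUNT(*), ROUND(AVG(qty), 2).
HAVING: drop groups with fewer than 3 rows.
  closed: ids {5, 6, 9, 13} → MIN(amount)=30, COUNT(*)=4, ROUND(AVG(qty), 2)=6
  failed: ids {4, 7, 8, 11, 14} → MIN(amount)=91, COUNT(*)=5, ROUND(AVG(qty), 2)=6.2
  open: ids {2, 3, 10} → MIN(amount)=16, COUNT(*)=3, ROUND(AVG(qty), 2)=4.67
  paid: ids {1, 12} → MIN(amount)=251, COUNT(*)=2, ROUND(AVG(qty), 2)=10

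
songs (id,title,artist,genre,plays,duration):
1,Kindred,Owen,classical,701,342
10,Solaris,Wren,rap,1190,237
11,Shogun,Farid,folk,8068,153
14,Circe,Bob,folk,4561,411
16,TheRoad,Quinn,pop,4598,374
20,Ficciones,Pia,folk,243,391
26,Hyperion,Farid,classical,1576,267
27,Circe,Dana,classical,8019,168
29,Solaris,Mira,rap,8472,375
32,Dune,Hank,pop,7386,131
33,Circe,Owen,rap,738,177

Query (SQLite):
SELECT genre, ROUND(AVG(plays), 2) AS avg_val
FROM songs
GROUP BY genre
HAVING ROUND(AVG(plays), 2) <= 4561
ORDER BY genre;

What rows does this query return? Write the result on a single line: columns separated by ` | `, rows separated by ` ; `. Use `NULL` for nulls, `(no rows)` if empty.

Partition songs by genre; compute ROUND(AVG(plays), 2) within each group.
HAVING: keep groups where ROUND(AVG(plays), 2) <= 4561.
  classical: ids {1, 26, 27} → ROUND(AVG(plays), 2)=3432
  folk: ids {11, 14, 20} → ROUND(AVG(plays), 2)=4290.67
  pop: ids {16, 32} → ROUND(AVG(plays), 2)=5992
  rap: ids {10, 29, 33} → ROUND(AVG(plays), 2)=3466.67

classical | 3432 ; folk | 4290.67 ; rap | 3466.67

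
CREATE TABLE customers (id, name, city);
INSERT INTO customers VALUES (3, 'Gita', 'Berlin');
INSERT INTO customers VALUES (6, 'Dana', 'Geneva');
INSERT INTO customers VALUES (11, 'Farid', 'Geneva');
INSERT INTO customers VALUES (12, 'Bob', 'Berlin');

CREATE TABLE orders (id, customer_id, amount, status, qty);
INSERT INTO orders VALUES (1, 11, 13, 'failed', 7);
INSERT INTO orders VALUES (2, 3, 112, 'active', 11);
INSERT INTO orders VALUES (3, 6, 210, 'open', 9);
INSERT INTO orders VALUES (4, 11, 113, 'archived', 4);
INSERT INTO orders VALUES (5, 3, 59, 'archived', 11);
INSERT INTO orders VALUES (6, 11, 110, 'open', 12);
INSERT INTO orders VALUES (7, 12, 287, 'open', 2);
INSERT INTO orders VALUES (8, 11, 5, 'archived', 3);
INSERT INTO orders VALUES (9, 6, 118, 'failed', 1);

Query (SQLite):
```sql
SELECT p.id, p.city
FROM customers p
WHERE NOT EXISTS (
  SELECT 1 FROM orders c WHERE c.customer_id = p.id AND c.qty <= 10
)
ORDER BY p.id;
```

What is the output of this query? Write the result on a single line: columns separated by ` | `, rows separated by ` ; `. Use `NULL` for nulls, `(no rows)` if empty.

For each customers row, check whether any orders with matching customer_id has qty <= 10.
Keep rows where that is false.

3 | Berlin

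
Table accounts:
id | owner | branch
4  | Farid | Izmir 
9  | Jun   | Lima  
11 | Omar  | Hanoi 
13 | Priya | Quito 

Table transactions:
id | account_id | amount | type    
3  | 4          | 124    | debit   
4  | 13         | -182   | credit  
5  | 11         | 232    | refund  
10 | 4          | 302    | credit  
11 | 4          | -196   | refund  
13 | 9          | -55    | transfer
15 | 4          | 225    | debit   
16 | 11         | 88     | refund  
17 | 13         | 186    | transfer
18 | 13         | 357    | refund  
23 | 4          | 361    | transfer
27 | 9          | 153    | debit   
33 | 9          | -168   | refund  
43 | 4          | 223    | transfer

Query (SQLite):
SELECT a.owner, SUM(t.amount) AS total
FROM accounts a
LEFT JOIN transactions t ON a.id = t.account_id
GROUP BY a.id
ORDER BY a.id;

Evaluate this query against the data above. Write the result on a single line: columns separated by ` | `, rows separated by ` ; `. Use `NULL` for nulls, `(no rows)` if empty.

Farid | 1039 ; Jun | -70 ; Omar | 320 ; Priya | 361

LEFT JOIN keeps every accounts row; unmatched ones get NULL for transactions columns.
Group by accounts.id and compute SUM(t.amount). SUM over an all-NULL group is NULL.
  4: ids {3, 10, 11, 15, 23, 43} → SUM(t.amount)=1039
  9: ids {13, 27, 33} → SUM(t.amount)=-70
  11: ids {5, 16} → SUM(t.amount)=320
  13: ids {4, 17, 18} → SUM(t.amount)=361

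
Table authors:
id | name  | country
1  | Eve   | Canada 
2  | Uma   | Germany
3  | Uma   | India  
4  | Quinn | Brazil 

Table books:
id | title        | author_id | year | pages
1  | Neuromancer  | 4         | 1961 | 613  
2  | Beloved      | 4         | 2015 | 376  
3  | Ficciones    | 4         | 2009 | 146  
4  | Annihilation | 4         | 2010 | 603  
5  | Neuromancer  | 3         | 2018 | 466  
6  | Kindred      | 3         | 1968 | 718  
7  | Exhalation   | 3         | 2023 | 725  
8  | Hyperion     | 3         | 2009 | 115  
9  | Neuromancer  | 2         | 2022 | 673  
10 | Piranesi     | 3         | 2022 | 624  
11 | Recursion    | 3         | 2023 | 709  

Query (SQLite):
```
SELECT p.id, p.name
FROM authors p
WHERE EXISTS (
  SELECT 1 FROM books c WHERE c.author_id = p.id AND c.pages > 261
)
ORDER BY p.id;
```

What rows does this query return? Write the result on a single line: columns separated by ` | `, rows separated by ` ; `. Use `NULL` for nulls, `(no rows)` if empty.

For each authors row, check whether any books with matching author_id has pages > 261.
Keep rows where that is true.

2 | Uma ; 3 | Uma ; 4 | Quinn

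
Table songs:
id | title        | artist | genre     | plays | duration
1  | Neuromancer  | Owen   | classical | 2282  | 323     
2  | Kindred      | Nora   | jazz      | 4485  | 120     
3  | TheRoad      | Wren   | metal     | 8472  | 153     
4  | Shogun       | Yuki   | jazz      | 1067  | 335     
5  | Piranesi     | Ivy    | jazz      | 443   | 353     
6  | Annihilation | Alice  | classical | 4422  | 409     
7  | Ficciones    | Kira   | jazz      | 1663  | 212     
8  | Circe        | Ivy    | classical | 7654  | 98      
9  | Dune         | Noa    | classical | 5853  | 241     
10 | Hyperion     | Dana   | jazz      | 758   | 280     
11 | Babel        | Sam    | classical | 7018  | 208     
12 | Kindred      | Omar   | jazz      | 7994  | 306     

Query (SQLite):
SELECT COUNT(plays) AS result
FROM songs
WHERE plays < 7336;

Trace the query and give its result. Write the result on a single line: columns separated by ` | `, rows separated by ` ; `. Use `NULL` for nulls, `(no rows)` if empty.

9

Rows where plays < 7336 → plays values: [2282, 4485, 1067, 443, 4422, 1663, 5853, 758, 7018].
COUNT(plays) counts non-NULL values → 9.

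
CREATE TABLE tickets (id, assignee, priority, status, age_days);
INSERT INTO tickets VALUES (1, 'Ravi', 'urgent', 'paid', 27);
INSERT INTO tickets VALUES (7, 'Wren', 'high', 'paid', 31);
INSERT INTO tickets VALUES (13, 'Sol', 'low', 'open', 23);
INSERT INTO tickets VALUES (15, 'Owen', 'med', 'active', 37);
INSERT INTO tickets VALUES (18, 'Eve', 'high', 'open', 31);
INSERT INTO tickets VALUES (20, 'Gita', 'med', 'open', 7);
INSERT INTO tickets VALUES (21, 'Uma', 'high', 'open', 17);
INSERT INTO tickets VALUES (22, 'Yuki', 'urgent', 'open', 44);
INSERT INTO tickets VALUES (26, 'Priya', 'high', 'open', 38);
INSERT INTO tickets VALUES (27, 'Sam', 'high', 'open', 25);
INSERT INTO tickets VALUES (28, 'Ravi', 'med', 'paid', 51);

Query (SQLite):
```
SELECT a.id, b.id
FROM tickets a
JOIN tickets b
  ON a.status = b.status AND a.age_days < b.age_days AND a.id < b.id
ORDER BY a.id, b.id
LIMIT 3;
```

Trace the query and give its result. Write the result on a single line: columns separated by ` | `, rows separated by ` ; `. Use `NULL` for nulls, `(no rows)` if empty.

1 | 7 ; 1 | 28 ; 7 | 28

Pairs (a,b) with same status, a.age_days < b.age_days, a.id < b.id.
status groups: active:{15} open:{13,18,20,21,22,26,27} paid:{1,7,28}
Ordered by (a.id, b.id); first 3.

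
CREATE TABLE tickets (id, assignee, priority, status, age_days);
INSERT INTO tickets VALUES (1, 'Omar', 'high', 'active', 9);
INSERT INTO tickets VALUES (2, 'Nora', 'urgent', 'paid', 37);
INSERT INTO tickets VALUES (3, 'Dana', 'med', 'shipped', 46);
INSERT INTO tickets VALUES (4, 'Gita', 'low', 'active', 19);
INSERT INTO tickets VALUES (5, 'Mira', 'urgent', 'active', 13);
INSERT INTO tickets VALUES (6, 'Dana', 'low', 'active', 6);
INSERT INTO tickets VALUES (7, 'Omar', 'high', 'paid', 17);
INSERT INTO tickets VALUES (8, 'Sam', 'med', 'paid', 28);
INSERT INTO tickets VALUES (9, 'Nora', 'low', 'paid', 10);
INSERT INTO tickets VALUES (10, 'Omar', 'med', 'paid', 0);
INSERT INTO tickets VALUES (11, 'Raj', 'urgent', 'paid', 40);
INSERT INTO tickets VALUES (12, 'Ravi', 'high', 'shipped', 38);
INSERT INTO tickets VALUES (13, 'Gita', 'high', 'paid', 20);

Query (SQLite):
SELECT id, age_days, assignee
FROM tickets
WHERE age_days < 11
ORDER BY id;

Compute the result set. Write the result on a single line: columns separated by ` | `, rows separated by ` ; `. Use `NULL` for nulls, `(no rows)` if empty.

1 | 9 | Omar ; 6 | 6 | Dana ; 9 | 10 | Nora ; 10 | 0 | Omar

age_days < 11: ids {1, 6, 9, 10}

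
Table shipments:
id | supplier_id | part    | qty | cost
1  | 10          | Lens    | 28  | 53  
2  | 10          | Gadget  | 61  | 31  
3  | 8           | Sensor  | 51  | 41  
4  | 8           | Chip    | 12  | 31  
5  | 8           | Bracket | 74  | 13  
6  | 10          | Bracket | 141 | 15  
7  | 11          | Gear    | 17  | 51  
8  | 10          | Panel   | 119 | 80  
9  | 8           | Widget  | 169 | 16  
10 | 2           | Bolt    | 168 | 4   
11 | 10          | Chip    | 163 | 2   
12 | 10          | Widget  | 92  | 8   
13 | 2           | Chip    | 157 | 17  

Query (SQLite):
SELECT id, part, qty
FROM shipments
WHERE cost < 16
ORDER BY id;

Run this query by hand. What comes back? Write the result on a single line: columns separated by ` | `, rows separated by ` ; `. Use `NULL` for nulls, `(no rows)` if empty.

5 | Bracket | 74 ; 6 | Bracket | 141 ; 10 | Bolt | 168 ; 11 | Chip | 163 ; 12 | Widget | 92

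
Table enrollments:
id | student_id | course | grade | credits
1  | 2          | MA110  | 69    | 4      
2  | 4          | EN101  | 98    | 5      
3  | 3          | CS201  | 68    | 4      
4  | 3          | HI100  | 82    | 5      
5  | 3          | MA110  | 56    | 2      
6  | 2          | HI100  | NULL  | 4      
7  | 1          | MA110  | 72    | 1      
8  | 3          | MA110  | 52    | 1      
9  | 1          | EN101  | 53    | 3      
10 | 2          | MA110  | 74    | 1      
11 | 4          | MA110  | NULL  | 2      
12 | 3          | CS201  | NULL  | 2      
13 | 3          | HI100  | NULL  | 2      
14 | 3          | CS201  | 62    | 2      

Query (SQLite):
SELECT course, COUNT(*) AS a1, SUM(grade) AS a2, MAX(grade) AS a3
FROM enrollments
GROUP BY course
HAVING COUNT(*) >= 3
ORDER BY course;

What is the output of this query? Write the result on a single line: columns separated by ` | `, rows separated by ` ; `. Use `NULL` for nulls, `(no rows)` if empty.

CS201 | 3 | 130 | 68 ; HI100 | 3 | 82 | 82 ; MA110 | 6 | 323 | 74

Group enrollments by course.
Per group compute: COUNT(*), SUM(grade), MAX(grade).
HAVING: drop groups with fewer than 3 rows.
  CS201: ids {3, 12, 14} → COUNT(*)=3, SUM(grade)=130, MAX(grade)=68
  EN101: ids {2, 9} → COUNT(*)=2, SUM(grade)=151, MAX(grade)=98
  HI100: ids {4, 6, 13} → COUNT(*)=3, SUM(grade)=82, MAX(grade)=82
  MA110: ids {1, 5, 7, 8, 10, 11} → COUNT(*)=6, SUM(grade)=323, MAX(grade)=74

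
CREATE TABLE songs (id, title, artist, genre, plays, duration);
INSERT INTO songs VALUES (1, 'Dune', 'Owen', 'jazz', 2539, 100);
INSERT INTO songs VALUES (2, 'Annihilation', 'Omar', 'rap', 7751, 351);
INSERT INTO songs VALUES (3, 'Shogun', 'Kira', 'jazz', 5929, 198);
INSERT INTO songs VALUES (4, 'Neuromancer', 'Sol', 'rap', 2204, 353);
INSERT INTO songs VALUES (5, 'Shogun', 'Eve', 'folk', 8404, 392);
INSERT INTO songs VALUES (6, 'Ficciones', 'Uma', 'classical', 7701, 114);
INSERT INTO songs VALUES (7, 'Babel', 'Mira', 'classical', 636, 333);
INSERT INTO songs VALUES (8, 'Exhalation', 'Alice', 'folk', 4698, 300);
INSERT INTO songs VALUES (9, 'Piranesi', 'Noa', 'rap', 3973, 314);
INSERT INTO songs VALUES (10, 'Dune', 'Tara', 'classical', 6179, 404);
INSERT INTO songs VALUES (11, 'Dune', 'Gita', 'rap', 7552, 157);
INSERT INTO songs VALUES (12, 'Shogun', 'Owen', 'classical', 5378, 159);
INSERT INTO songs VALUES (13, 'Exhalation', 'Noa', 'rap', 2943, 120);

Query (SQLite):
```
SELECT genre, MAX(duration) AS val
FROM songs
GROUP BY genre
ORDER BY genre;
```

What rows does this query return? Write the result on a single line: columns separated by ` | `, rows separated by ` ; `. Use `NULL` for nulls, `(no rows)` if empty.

classical | 404 ; folk | 392 ; jazz | 198 ; rap | 353

Partition songs by genre; compute MAX(duration) within each group.
  classical: ids {6, 7, 10, 12} → MAX(duration)=404
  folk: ids {5, 8} → MAX(duration)=392
  jazz: ids {1, 3} → MAX(duration)=198
  rap: ids {2, 4, 9, 11, 13} → MAX(duration)=353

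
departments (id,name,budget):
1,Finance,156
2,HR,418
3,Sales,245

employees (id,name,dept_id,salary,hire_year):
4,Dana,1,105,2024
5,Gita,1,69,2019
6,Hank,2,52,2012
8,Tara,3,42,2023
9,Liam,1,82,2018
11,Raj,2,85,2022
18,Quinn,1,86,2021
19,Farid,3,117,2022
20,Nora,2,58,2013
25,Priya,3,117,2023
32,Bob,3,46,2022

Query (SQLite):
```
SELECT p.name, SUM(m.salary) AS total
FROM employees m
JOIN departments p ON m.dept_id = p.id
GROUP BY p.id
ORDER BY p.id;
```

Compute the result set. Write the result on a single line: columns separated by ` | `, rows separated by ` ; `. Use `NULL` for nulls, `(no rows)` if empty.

Finance | 342 ; HR | 195 ; Sales | 322

Join each employees row to its departments via dept_id.
Group joined rows by departments.id; compute SUM(m.salary) per group.
  1: ids {4, 5, 9, 18} → SUM(m.salary)=342
  2: ids {6, 11, 20} → SUM(m.salary)=195
  3: ids {8, 19, 25, 32} → SUM(m.salary)=322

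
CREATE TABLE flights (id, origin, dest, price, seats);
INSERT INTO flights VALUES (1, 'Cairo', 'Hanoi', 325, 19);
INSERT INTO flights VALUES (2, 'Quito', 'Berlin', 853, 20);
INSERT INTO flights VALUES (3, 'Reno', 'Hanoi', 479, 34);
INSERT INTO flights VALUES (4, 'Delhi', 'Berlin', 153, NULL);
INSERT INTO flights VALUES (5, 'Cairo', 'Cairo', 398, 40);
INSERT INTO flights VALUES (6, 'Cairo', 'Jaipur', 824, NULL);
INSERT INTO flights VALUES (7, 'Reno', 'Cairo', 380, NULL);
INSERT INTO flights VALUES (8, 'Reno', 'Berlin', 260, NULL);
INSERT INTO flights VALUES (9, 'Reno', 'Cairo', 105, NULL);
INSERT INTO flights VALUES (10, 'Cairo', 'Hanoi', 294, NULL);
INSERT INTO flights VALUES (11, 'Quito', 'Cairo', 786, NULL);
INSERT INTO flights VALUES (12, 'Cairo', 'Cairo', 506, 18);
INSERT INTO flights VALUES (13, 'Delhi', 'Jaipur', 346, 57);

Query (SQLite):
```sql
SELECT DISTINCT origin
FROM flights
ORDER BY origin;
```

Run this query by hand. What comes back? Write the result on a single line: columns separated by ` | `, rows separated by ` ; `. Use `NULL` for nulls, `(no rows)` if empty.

Cairo ; Delhi ; Quito ; Reno

Collect distinct origin values from flights.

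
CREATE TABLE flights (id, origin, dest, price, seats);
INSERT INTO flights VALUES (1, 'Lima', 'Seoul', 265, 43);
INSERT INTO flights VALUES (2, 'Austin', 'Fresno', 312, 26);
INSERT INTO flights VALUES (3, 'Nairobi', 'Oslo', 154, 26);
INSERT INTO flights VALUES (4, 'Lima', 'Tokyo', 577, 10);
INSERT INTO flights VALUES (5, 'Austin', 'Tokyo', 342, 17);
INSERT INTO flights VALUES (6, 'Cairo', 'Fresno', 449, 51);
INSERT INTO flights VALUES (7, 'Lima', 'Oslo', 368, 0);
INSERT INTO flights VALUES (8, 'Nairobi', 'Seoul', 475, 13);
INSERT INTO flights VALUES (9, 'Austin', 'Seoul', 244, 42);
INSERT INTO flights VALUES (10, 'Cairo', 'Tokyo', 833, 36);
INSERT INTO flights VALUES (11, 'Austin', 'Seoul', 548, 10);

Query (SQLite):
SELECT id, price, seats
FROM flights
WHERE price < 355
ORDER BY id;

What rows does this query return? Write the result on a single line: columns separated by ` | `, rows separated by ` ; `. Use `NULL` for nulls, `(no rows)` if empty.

price < 355: ids {1, 2, 3, 5, 9}

1 | 265 | 43 ; 2 | 312 | 26 ; 3 | 154 | 26 ; 5 | 342 | 17 ; 9 | 244 | 42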